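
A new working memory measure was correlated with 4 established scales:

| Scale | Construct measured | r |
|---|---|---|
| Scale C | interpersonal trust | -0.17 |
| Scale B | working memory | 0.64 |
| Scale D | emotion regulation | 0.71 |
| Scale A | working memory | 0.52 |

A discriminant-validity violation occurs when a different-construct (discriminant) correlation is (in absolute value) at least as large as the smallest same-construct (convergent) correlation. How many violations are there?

Convergent (same construct = working memory): Scale B, Scale A.
Smallest convergent = 0.52. Discriminant |r|: 0.17, 0.71; count ≥ 0.52 → 1.

1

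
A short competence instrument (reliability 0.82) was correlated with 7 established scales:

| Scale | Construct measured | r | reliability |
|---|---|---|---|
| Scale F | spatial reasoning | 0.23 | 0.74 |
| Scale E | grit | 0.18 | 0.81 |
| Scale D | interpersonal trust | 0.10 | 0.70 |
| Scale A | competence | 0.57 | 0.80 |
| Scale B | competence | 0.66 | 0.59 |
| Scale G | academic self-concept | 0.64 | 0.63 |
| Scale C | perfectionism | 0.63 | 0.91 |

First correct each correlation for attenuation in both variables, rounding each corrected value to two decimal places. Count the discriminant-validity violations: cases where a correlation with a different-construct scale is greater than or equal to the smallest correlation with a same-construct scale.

2

Disattenuated r (r / √(r_scale · r_new)):
  Scale F (disc): 0.23 / √(0.74·0.82) = 0.30
  Scale E (disc): 0.18 / √(0.81·0.82) = 0.22
  Scale D (disc): 0.10 / √(0.70·0.82) = 0.13
  Scale A (conv): 0.57 / √(0.80·0.82) = 0.70
  Scale B (conv): 0.66 / √(0.59·0.82) = 0.95
  Scale G (disc): 0.64 / √(0.63·0.82) = 0.89
  Scale C (disc): 0.63 / √(0.91·0.82) = 0.73
Smallest convergent = 0.70. Discriminant values: 0.30, 0.22, 0.13, 0.89, 0.73; count ≥ 0.70 → 2.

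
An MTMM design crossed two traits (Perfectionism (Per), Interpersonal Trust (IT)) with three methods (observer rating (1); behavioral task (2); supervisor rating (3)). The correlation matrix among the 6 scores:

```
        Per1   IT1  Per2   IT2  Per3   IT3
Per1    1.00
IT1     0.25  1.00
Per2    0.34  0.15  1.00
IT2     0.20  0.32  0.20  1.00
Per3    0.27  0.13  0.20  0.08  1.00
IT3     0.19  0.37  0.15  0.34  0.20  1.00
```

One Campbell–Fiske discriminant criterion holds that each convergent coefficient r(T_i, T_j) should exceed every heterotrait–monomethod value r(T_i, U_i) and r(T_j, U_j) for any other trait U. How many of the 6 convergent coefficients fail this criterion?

Convergent coefficients and their comparison sets:
Per (methods 1·2): 0.34 vs {0.25, 0.20} → pass.
Per (methods 1·3): 0.27 vs {0.25, 0.20} → pass.
Per (methods 2·3): 0.20 vs {0.20, 0.20} → fail.
IT (methods 1·2): 0.32 vs {0.25, 0.20} → pass.
IT (methods 1·3): 0.37 vs {0.25, 0.20} → pass.
IT (methods 2·3): 0.34 vs {0.20, 0.20} → pass.
1 of 6 fail.

1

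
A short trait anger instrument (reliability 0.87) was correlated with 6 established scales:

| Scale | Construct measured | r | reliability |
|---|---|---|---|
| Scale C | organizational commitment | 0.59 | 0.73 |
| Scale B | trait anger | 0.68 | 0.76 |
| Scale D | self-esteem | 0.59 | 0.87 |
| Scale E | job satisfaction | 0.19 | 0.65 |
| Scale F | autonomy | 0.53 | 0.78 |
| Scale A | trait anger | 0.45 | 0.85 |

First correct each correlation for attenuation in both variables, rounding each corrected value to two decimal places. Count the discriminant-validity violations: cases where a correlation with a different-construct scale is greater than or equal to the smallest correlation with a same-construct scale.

Disattenuated r (r / √(r_scale · r_new)):
  Scale C (disc): 0.59 / √(0.73·0.87) = 0.74
  Scale B (conv): 0.68 / √(0.76·0.87) = 0.84
  Scale D (disc): 0.59 / √(0.87·0.87) = 0.68
  Scale E (disc): 0.19 / √(0.65·0.87) = 0.25
  Scale F (disc): 0.53 / √(0.78·0.87) = 0.64
  Scale A (conv): 0.45 / √(0.85·0.87) = 0.52
Smallest convergent = 0.52. Discriminant values: 0.74, 0.68, 0.25, 0.64; count ≥ 0.52 → 3.

3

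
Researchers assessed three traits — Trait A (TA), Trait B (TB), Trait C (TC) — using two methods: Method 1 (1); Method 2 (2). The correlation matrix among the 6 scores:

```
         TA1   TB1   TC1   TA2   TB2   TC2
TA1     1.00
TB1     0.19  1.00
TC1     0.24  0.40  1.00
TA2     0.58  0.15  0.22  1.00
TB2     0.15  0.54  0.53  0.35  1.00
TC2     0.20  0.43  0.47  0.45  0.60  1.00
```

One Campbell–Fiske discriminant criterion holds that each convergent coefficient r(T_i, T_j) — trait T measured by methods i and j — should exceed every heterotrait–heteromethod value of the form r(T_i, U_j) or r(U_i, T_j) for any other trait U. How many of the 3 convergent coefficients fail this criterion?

1

Convergent coefficients and their comparison sets:
TA (methods 1·2): 0.58 vs {0.15, 0.15, 0.20, 0.22} → pass.
TB (methods 1·2): 0.54 vs {0.15, 0.15, 0.43, 0.53} → pass.
TC (methods 1·2): 0.47 vs {0.22, 0.20, 0.53, 0.43} → fail.
1 of 3 fail.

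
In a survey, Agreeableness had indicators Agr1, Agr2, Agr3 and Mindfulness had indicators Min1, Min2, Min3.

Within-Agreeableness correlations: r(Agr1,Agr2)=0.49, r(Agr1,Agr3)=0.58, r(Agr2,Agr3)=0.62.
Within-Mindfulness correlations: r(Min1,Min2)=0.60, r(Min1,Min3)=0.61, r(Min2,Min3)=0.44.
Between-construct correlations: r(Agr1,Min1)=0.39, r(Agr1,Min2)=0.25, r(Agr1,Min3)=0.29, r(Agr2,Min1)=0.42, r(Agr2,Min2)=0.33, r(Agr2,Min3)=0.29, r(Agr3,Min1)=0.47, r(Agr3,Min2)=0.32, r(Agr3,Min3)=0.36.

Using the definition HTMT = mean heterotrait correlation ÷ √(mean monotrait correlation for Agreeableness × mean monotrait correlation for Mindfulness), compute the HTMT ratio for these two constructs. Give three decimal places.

0.623

Mean between = 3.12/9 = 0.3467.
Mean within-Agr = 1.69/3 = 0.5633; mean within-Min = 1.65/3 = 0.5500.
Geometric mean = √(0.5633 × 0.5500) = 0.5566.
HTMT = 0.3467 / 0.5566 = 0.623.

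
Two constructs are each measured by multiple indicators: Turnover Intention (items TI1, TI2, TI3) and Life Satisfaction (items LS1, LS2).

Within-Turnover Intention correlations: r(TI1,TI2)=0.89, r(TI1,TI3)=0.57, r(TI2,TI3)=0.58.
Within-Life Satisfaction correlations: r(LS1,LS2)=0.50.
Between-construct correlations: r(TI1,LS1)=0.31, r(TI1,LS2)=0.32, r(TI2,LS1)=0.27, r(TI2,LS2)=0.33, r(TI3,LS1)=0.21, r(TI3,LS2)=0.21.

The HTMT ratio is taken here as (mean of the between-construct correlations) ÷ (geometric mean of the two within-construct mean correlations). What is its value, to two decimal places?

0.47

Mean between = 1.65/6 = 0.2750.
Mean within-TI = 2.04/3 = 0.6800; mean within-LS = 0.50/1 = 0.5000.
Geometric mean = √(0.6800 × 0.5000) = 0.5831.
HTMT = 0.2750 / 0.5831 = 0.47.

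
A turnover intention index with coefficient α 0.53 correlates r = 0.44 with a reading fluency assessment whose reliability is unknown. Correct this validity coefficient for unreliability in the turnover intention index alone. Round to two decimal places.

Single correction: r_c = r_obs / √r_xx = 0.44 / √0.53 = 0.44 / 0.7280 ≈ 0.60.

0.60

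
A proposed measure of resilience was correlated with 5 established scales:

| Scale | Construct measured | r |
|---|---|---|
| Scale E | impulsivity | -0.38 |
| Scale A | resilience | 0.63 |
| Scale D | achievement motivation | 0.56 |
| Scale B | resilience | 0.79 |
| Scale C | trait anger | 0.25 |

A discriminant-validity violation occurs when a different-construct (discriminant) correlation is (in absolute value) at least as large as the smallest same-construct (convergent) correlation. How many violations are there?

0

Convergent (same construct = resilience): Scale A, Scale B.
Smallest convergent = 0.63. Discriminant |r|: 0.38, 0.56, 0.25; count ≥ 0.63 → 0.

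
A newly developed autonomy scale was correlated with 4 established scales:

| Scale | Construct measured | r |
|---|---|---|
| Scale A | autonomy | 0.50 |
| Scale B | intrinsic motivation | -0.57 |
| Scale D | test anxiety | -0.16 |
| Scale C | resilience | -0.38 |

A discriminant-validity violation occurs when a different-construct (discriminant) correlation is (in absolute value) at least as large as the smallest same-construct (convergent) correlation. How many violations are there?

Convergent (same construct = autonomy): Scale A.
Smallest convergent = 0.50. Discriminant |r|: 0.57, 0.16, 0.38; count ≥ 0.50 → 1.

1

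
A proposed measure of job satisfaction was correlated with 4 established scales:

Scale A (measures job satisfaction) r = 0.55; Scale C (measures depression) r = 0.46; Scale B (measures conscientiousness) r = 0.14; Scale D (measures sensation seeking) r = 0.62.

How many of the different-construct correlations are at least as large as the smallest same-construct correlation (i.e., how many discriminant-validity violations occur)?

Convergent (same construct = job satisfaction): Scale A.
Smallest convergent = 0.55. Discriminant values: 0.46, 0.14, 0.62; count ≥ 0.55 → 1.

1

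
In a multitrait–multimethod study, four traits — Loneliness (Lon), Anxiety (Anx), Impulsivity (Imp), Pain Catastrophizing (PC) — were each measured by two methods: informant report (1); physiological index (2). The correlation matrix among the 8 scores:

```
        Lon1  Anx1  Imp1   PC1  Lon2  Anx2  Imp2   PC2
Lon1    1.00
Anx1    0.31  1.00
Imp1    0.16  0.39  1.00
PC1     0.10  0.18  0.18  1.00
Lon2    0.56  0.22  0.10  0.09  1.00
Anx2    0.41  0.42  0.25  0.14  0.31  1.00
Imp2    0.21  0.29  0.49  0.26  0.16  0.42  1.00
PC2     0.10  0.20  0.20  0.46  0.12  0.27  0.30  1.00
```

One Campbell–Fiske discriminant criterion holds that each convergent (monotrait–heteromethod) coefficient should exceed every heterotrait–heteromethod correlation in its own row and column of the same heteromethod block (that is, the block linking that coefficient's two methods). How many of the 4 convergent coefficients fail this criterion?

Convergent coefficients and their comparison sets:
Lon (methods 1·2): 0.56 vs {0.41, 0.22, 0.21, 0.10, 0.10, 0.09} → pass.
Anx (methods 1·2): 0.42 vs {0.22, 0.41, 0.29, 0.25, 0.20, 0.14} → pass.
Imp (methods 1·2): 0.49 vs {0.10, 0.21, 0.25, 0.29, 0.20, 0.26} → pass.
PC (methods 1·2): 0.46 vs {0.09, 0.10, 0.14, 0.20, 0.26, 0.20} → pass.
0 of 4 fail.

0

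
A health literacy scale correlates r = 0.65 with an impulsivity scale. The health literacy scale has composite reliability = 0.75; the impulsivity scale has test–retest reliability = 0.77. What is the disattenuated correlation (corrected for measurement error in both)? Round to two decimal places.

0.86

r_true = r_obs / √(r_xx · r_yy) = 0.65 / √(0.75 × 0.77) = 0.65 / √0.5775 = 0.65 / 0.7599 ≈ 0.86.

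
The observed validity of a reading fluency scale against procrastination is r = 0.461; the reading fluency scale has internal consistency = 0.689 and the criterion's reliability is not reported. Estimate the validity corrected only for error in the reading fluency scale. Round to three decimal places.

0.555

Single correction: r_c = r_obs / √r_xx = 0.461 / √0.689 = 0.461 / 0.8301 ≈ 0.555.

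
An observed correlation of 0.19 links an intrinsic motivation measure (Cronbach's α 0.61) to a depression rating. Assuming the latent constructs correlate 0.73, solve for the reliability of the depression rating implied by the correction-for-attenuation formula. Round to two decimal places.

r_true = r_obs / √(r_xx · r_yy) ⇒ 0.73 = 0.19 / √(0.61 · r_yy).
√(0.61 · r_yy) = 0.19 / 0.73 = 0.2603; 0.61 · r_yy = 0.0678; r_yy = 0.0678 / 0.61 ≈ 0.11.

0.11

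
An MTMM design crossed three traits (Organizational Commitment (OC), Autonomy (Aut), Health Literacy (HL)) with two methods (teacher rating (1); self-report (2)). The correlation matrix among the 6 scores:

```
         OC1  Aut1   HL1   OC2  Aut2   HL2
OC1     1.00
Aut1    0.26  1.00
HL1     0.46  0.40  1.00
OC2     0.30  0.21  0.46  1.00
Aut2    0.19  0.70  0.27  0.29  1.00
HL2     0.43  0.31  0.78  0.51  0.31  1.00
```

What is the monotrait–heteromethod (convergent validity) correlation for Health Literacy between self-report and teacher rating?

0.78

Same trait (HL), different methods: r(HL2, HL1) = 0.78.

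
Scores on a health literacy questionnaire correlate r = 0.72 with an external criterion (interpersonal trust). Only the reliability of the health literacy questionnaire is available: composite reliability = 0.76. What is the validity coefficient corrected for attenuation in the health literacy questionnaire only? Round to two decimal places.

0.83

Single correction: r_c = r_obs / √r_xx = 0.72 / √0.76 = 0.72 / 0.8718 ≈ 0.83.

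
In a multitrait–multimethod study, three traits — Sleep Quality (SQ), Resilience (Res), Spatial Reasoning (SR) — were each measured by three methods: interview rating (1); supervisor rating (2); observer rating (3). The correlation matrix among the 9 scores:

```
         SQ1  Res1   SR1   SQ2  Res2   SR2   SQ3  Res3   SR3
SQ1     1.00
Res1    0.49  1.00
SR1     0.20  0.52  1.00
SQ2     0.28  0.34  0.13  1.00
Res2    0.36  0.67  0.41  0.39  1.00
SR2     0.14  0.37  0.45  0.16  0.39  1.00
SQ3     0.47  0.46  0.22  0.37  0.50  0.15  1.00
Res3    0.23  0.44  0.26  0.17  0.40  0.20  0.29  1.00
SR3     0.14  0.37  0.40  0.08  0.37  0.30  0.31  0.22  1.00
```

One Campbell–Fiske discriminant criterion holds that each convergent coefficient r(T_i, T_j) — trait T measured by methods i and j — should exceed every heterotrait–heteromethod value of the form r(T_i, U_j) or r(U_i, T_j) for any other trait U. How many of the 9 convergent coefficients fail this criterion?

5

Checking each validity diagonal entry against its comparison values:
SQ (methods 1·2): 0.28 vs {0.36, 0.34, 0.14, 0.13} → fail.
SQ (methods 1·3): 0.47 vs {0.23, 0.46, 0.14, 0.22} → pass.
SQ (methods 2·3): 0.37 vs {0.17, 0.50, 0.08, 0.15} → fail.
Res (methods 1·2): 0.67 vs {0.34, 0.36, 0.37, 0.41} → pass.
Res (methods 1·3): 0.44 vs {0.46, 0.23, 0.37, 0.26} → fail.
Res (methods 2·3): 0.40 vs {0.50, 0.17, 0.37, 0.20} → fail.
SR (methods 1·2): 0.45 vs {0.13, 0.14, 0.41, 0.37} → pass.
SR (methods 1·3): 0.40 vs {0.22, 0.14, 0.26, 0.37} → pass.
SR (methods 2·3): 0.30 vs {0.15, 0.08, 0.20, 0.37} → fail.
5 of 9 fail.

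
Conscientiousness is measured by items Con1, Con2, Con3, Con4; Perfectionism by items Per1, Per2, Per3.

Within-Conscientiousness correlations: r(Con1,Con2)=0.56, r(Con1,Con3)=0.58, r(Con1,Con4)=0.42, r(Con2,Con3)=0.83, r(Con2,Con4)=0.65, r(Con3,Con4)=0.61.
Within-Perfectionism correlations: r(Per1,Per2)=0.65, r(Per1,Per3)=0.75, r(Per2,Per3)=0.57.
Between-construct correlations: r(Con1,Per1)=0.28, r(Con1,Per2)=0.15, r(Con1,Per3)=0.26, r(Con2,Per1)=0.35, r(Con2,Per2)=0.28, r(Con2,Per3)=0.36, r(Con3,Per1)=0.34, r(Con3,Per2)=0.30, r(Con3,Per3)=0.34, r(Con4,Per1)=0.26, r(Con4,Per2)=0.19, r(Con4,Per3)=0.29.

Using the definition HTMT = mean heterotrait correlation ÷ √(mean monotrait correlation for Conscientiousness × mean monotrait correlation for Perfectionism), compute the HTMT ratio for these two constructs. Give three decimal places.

0.448

Between-construct mean = 3.40/12 = 0.2833.
Mean within-Con = 3.65/6 = 0.6083; mean within-Per = 1.97/3 = 0.6567.
Geometric mean = √(0.6083 × 0.6567) = 0.6320.
HTMT = 0.2833 / 0.6320 = 0.448.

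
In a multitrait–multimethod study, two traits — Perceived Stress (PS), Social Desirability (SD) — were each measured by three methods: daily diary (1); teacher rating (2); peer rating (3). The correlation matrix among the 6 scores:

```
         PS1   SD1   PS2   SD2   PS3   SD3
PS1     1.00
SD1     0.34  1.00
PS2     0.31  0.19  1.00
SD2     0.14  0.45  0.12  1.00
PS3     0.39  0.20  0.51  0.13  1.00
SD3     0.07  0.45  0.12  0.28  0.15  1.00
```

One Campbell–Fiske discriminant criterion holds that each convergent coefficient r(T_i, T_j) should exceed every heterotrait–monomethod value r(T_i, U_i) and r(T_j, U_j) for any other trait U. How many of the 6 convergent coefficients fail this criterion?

1

Checking each validity diagonal entry against its comparison values:
PS (methods 1·2): 0.31 vs {0.34, 0.12} → fail.
PS (methods 1·3): 0.39 vs {0.34, 0.15} → pass.
PS (methods 2·3): 0.51 vs {0.12, 0.15} → pass.
SD (methods 1·2): 0.45 vs {0.34, 0.12} → pass.
SD (methods 1·3): 0.45 vs {0.34, 0.15} → pass.
SD (methods 2·3): 0.28 vs {0.12, 0.15} → pass.
1 of 6 fail.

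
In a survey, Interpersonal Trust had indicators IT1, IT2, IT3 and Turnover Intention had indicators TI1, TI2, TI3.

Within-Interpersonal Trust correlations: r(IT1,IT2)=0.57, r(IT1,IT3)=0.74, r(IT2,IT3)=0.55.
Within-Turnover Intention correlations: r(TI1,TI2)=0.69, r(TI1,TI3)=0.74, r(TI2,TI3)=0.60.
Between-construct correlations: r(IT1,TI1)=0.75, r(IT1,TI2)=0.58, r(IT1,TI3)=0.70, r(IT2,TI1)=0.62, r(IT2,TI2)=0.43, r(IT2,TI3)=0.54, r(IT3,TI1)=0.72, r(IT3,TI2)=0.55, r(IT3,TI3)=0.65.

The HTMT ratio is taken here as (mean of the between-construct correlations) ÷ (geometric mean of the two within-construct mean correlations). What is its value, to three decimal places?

Between-construct mean = 5.54/9 = 0.6156.
Mean within-IT = 1.86/3 = 0.6200; mean within-TI = 2.03/3 = 0.6767.
Geometric mean = √(0.6200 × 0.6767) = 0.6477.
HTMT = 0.6156 / 0.6477 = 0.950.

0.950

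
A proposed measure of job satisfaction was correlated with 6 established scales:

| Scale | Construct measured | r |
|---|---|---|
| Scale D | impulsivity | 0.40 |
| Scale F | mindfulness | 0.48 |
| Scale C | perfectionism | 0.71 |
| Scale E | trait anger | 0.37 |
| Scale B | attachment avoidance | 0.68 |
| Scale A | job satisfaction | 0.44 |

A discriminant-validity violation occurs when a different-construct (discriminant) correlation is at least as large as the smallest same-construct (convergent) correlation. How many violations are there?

Convergent (same construct = job satisfaction): Scale A.
Smallest convergent = 0.44. Discriminant values: 0.40, 0.48, 0.71, 0.37, 0.68; count ≥ 0.44 → 3.

3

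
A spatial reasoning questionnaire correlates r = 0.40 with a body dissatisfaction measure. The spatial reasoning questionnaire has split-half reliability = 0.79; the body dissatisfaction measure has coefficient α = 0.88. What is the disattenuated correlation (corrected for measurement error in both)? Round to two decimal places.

0.48

r_true = r_obs / √(r_xx · r_yy) = 0.40 / √(0.79 × 0.88) = 0.40 / √0.6952 = 0.40 / 0.8338 ≈ 0.48.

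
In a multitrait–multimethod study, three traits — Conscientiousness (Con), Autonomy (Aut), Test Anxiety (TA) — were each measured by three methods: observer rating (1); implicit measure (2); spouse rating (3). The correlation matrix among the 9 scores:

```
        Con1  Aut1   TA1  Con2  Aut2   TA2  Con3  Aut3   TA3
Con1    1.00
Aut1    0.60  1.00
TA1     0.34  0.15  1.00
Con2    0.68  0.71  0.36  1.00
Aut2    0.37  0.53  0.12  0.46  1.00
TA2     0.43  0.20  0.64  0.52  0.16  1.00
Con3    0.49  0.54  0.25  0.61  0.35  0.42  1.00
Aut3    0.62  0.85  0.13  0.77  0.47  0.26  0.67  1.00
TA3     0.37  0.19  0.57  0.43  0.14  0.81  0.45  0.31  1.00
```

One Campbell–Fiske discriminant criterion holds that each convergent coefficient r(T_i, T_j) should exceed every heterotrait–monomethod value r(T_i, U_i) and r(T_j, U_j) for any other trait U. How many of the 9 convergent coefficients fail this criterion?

Convergent coefficients and their comparison sets:
Con (methods 1·2): 0.68 vs {0.60, 0.46, 0.34, 0.52} → pass.
Con (methods 1·3): 0.49 vs {0.60, 0.67, 0.34, 0.45} → fail.
Con (methods 2·3): 0.61 vs {0.46, 0.67, 0.52, 0.45} → fail.
Aut (methods 1·2): 0.53 vs {0.60, 0.46, 0.15, 0.16} → fail.
Aut (methods 1·3): 0.85 vs {0.60, 0.67, 0.15, 0.31} → pass.
Aut (methods 2·3): 0.47 vs {0.46, 0.67, 0.16, 0.31} → fail.
TA (methods 1·2): 0.64 vs {0.34, 0.52, 0.15, 0.16} → pass.
TA (methods 1·3): 0.57 vs {0.34, 0.45, 0.15, 0.31} → pass.
TA (methods 2·3): 0.81 vs {0.52, 0.45, 0.16, 0.31} → pass.
4 of 9 fail.

4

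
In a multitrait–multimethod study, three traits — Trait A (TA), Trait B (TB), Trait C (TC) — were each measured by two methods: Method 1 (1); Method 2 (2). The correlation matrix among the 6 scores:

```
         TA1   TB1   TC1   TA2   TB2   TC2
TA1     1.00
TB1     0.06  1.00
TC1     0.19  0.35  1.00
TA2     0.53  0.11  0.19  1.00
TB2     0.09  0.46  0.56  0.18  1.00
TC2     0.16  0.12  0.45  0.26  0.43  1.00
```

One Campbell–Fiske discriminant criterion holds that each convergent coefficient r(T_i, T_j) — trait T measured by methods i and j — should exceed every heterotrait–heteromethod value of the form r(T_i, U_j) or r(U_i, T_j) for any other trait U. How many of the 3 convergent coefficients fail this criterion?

Checking each validity diagonal entry against its comparison values:
TA (methods 1·2): 0.53 vs {0.09, 0.11, 0.16, 0.19} → pass.
TB (methods 1·2): 0.46 vs {0.11, 0.09, 0.12, 0.56} → fail.
TC (methods 1·2): 0.45 vs {0.19, 0.16, 0.56, 0.12} → fail.
2 of 3 fail.

2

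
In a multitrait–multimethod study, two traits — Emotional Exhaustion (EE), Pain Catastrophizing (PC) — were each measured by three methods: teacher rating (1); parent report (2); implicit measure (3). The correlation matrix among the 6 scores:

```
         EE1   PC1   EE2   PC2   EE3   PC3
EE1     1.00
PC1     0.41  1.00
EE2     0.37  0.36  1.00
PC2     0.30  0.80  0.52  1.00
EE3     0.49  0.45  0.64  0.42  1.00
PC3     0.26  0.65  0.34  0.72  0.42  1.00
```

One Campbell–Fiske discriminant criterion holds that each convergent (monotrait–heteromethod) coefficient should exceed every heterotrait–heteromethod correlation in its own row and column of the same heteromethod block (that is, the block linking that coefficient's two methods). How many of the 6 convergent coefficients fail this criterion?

0

Each convergent coefficient versus the relevant comparison correlations:
EE (methods 1·2): 0.37 vs {0.30, 0.36} → pass.
EE (methods 1·3): 0.49 vs {0.26, 0.45} → pass.
EE (methods 2·3): 0.64 vs {0.34, 0.42} → pass.
PC (methods 1·2): 0.80 vs {0.36, 0.30} → pass.
PC (methods 1·3): 0.65 vs {0.45, 0.26} → pass.
PC (methods 2·3): 0.72 vs {0.42, 0.34} → pass.
0 of 6 fail.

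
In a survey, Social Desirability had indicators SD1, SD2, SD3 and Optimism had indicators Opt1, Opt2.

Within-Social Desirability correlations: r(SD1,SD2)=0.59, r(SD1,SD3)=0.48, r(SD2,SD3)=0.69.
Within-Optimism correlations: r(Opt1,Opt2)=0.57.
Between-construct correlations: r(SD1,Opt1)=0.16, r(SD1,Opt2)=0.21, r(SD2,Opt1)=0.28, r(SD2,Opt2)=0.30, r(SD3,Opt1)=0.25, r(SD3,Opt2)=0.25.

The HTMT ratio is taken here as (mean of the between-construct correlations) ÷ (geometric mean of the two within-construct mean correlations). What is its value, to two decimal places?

0.42

Between-construct mean = 1.45/6 = 0.2417.
Mean within-SD = 1.76/3 = 0.5867; mean within-Opt = 0.57/1 = 0.5700.
Geometric mean = √(0.5867 × 0.5700) = 0.5783.
HTMT = 0.2417 / 0.5783 = 0.42.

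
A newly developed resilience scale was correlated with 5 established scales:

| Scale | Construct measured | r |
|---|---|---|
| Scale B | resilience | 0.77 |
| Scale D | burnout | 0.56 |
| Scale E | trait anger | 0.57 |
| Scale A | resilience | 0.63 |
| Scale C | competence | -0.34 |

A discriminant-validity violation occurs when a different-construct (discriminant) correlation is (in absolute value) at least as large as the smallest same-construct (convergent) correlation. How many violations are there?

0

Convergent (same construct = resilience): Scale B, Scale A.
Smallest convergent = 0.63. Discriminant |r|: 0.56, 0.57, 0.34; count ≥ 0.63 → 0.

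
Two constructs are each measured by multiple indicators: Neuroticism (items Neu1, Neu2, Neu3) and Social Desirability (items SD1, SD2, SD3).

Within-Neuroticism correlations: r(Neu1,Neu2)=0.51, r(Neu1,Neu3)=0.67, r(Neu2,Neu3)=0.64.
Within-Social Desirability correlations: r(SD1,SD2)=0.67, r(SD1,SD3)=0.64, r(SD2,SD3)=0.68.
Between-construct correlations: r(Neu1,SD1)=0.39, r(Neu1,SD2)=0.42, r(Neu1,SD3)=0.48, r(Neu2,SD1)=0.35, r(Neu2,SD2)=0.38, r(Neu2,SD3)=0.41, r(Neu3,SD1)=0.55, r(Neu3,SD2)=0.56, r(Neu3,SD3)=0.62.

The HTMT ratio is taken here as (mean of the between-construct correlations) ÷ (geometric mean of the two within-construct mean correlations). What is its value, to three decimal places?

0.729

Between-construct mean = 4.16/9 = 0.4622.
Mean within-Neu = 1.82/3 = 0.6067; mean within-SD = 1.99/3 = 0.6633.
Geometric mean = √(0.6067 × 0.6633) = 0.6344.
HTMT = 0.4622 / 0.6344 = 0.729.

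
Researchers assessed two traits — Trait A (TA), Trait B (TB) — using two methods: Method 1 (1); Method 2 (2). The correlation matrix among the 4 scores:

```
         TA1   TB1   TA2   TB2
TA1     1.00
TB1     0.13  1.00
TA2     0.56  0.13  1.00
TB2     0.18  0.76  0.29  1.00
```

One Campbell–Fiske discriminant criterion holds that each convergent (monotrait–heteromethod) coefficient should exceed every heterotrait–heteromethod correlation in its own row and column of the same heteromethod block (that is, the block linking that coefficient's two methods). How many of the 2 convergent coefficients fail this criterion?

0

Convergent coefficients and their comparison sets:
TA (methods 1·2): 0.56 vs {0.18, 0.13} → pass.
TB (methods 1·2): 0.76 vs {0.13, 0.18} → pass.
0 of 2 fail.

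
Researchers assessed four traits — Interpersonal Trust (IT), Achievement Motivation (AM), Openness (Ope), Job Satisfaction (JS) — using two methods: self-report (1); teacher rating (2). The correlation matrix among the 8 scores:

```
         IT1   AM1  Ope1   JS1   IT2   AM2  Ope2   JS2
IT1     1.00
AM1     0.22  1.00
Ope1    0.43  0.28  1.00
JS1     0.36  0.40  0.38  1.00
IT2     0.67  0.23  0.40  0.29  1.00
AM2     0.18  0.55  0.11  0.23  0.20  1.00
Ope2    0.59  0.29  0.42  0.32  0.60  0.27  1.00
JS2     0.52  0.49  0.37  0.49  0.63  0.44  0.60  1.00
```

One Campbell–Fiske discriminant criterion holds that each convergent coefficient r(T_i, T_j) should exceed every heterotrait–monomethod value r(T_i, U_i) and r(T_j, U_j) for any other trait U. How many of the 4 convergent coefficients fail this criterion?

Each convergent coefficient versus the relevant comparison correlations:
IT (methods 1·2): 0.67 vs {0.22, 0.20, 0.43, 0.60, 0.36, 0.63} → pass.
AM (methods 1·2): 0.55 vs {0.22, 0.20, 0.28, 0.27, 0.40, 0.44} → pass.
Ope (methods 1·2): 0.42 vs {0.43, 0.60, 0.28, 0.27, 0.38, 0.60} → fail.
JS (methods 1·2): 0.49 vs {0.36, 0.63, 0.40, 0.44, 0.38, 0.60} → fail.
2 of 4 fail.

2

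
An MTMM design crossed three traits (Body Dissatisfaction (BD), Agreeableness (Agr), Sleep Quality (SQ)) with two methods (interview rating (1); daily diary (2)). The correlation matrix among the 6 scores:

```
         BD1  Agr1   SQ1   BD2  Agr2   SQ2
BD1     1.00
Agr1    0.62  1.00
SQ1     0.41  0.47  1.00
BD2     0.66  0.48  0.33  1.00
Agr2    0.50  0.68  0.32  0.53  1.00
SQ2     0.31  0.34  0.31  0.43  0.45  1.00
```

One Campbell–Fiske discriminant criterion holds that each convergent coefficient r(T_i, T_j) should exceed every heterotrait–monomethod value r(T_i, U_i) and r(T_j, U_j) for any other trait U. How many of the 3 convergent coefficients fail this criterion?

Convergent coefficients and their comparison sets:
BD (methods 1·2): 0.66 vs {0.62, 0.53, 0.41, 0.43} → pass.
Agr (methods 1·2): 0.68 vs {0.62, 0.53, 0.47, 0.45} → pass.
SQ (methods 1·2): 0.31 vs {0.41, 0.43, 0.47, 0.45} → fail.
1 of 3 fail.

1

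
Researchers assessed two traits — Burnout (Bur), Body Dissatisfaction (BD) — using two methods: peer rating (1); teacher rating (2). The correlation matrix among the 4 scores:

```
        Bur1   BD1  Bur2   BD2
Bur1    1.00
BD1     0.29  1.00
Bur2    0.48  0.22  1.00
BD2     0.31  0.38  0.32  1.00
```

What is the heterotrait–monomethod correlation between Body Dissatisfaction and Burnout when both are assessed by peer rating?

Different traits, same method: r(BD1, Bur1) = 0.29.

0.29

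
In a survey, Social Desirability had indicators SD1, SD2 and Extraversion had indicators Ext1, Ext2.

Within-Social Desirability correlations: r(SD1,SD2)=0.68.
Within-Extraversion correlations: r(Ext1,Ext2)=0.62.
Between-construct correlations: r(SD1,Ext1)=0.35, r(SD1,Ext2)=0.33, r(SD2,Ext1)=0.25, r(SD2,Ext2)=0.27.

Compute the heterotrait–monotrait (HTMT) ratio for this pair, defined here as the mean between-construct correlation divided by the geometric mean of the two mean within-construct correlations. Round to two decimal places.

0.46

Mean between = 1.20/4 = 0.3000.
Mean within-SD = 0.68/1 = 0.6800; mean within-Ext = 0.62/1 = 0.6200.
Geometric mean = √(0.6800 × 0.6200) = 0.6493.
HTMT = 0.3000 / 0.6493 = 0.46.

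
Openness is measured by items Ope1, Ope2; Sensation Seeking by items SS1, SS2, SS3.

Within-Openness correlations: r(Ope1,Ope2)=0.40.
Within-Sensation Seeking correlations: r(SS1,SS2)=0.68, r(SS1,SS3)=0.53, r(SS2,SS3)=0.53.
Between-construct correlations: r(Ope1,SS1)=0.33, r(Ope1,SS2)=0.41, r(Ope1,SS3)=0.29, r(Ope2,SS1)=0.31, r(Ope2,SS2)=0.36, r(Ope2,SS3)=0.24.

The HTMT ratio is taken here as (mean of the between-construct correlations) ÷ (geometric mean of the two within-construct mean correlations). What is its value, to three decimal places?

Mean between = 1.94/6 = 0.3233.
Mean within-Ope = 0.40/1 = 0.4000; mean within-SS = 1.74/3 = 0.5800.
Geometric mean = √(0.4000 × 0.5800) = 0.4817.
HTMT = 0.3233 / 0.4817 = 0.671.

0.671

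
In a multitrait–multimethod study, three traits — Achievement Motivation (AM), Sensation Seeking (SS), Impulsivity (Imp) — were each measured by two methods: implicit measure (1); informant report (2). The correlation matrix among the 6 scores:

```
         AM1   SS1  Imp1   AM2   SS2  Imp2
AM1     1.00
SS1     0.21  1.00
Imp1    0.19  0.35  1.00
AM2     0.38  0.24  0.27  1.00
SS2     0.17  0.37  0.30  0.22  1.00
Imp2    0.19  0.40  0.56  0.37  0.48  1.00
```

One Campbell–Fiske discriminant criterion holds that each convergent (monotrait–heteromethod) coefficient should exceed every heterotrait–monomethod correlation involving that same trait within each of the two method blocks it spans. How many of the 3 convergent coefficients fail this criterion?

Checking each validity diagonal entry against its comparison values:
AM (methods 1·2): 0.38 vs {0.21, 0.22, 0.19, 0.37} → pass.
SS (methods 1·2): 0.37 vs {0.21, 0.22, 0.35, 0.48} → fail.
Imp (methods 1·2): 0.56 vs {0.19, 0.37, 0.35, 0.48} → pass.
1 of 3 fail.

1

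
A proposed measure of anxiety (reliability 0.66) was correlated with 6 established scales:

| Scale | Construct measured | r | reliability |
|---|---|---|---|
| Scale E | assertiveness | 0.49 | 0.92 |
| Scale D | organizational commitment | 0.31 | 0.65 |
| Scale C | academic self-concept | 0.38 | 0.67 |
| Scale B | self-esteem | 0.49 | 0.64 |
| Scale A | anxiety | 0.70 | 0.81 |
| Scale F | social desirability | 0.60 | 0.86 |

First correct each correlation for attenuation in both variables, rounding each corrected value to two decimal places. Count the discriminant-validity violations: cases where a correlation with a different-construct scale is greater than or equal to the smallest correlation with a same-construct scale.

Disattenuated r (r / √(r_scale · r_new)):
  Scale E (disc): 0.49 / √(0.92·0.66) = 0.63
  Scale D (disc): 0.31 / √(0.65·0.66) = 0.47
  Scale C (disc): 0.38 / √(0.67·0.66) = 0.57
  Scale B (disc): 0.49 / √(0.64·0.66) = 0.75
  Scale A (conv): 0.70 / √(0.81·0.66) = 0.96
  Scale F (disc): 0.60 / √(0.86·0.66) = 0.80
Smallest convergent = 0.96. Discriminant values: 0.63, 0.47, 0.57, 0.75, 0.80; count ≥ 0.96 → 0.

0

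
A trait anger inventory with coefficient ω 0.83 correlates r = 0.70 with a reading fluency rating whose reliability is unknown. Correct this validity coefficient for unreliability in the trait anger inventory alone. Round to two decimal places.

Single correction: r_c = r_obs / √r_xx = 0.70 / √0.83 = 0.70 / 0.9110 ≈ 0.77.

0.77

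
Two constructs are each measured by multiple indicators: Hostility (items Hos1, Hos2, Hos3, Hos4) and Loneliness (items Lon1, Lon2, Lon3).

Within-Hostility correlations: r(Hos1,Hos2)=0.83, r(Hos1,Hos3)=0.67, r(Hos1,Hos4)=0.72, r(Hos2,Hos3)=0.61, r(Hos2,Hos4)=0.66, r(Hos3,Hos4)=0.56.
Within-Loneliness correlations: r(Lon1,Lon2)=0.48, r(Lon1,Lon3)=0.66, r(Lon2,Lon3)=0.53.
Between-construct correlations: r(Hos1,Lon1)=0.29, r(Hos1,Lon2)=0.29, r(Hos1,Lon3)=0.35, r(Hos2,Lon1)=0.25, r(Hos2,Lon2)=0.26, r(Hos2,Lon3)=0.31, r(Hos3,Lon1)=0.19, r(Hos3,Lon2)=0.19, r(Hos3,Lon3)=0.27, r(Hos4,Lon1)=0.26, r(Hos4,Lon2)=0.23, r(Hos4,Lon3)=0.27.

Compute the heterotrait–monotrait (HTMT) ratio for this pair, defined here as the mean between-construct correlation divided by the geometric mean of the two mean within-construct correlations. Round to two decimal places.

0.43

Mean heterotrait r = 3.16/12 = 0.2633.
Mean within-Hos = 4.05/6 = 0.6750; mean within-Lon = 1.67/3 = 0.5567.
Geometric mean = √(0.6750 × 0.5567) = 0.6130.
HTMT = 0.2633 / 0.6130 = 0.43.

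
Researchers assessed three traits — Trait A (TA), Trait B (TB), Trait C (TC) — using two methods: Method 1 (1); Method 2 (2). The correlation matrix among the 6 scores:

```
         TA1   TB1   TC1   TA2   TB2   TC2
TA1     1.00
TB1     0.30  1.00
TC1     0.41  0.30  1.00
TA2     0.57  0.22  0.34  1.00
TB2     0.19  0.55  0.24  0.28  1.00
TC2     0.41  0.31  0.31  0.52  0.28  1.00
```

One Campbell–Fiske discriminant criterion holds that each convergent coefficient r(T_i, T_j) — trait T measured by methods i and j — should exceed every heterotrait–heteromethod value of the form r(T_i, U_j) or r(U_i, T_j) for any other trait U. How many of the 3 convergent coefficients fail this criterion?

Each convergent coefficient versus the relevant comparison correlations:
TA (methods 1·2): 0.57 vs {0.19, 0.22, 0.41, 0.34} → pass.
TB (methods 1·2): 0.55 vs {0.22, 0.19, 0.31, 0.24} → pass.
TC (methods 1·2): 0.31 vs {0.34, 0.41, 0.24, 0.31} → fail.
1 of 3 fail.

1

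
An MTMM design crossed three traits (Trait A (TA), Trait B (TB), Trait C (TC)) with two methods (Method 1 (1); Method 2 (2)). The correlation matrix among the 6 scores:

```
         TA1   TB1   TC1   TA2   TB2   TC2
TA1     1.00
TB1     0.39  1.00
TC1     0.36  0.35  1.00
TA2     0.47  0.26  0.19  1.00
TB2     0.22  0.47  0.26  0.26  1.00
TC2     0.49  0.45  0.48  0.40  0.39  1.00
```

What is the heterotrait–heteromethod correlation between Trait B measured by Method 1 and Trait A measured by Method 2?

0.26

Different traits and methods: r(TB1, TA2) = 0.26.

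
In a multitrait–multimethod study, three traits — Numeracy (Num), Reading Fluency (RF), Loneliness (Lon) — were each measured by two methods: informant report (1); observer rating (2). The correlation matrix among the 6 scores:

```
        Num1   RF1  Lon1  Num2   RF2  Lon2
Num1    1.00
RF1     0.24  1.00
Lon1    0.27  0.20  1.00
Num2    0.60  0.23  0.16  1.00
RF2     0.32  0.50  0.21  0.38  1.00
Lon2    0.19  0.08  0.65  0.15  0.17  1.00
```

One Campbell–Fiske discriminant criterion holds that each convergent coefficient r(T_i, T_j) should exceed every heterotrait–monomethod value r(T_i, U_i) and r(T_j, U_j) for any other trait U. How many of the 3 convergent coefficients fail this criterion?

Checking each validity diagonal entry against its comparison values:
Num (methods 1·2): 0.60 vs {0.24, 0.38, 0.27, 0.15} → pass.
RF (methods 1·2): 0.50 vs {0.24, 0.38, 0.20, 0.17} → pass.
Lon (methods 1·2): 0.65 vs {0.27, 0.15, 0.20, 0.17} → pass.
0 of 3 fail.

0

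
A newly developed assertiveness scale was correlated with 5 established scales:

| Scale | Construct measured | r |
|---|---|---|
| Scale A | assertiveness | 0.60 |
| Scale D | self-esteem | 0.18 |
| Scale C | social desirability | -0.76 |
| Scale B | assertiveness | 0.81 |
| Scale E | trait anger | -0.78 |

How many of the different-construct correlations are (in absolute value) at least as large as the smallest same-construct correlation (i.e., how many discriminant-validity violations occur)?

Convergent (same construct = assertiveness): Scale A, Scale B.
Smallest convergent = 0.60. Discriminant |r|: 0.18, 0.76, 0.78; count ≥ 0.60 → 2.

2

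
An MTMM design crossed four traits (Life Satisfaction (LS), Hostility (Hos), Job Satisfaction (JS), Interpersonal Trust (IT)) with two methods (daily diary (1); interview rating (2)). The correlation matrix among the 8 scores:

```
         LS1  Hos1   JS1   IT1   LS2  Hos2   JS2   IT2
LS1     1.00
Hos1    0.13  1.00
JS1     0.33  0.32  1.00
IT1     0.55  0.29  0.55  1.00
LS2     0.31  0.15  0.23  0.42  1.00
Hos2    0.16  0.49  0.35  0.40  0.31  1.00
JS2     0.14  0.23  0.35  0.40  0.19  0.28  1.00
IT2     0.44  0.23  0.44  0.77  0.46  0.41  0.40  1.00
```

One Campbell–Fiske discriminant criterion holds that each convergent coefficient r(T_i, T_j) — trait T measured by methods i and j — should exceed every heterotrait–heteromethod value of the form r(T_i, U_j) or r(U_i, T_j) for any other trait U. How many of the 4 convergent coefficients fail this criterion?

2

Convergent coefficients and their comparison sets:
LS (methods 1·2): 0.31 vs {0.16, 0.15, 0.14, 0.23, 0.44, 0.42} → fail.
Hos (methods 1·2): 0.49 vs {0.15, 0.16, 0.23, 0.35, 0.23, 0.40} → pass.
JS (methods 1·2): 0.35 vs {0.23, 0.14, 0.35, 0.23, 0.44, 0.40} → fail.
IT (methods 1·2): 0.77 vs {0.42, 0.44, 0.40, 0.23, 0.40, 0.44} → pass.
2 of 4 fail.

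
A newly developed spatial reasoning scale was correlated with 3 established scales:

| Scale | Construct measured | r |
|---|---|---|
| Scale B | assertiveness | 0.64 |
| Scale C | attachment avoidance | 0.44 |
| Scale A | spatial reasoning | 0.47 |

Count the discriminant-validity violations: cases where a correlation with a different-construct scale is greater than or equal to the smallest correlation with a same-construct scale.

Convergent (same construct = spatial reasoning): Scale A.
Smallest convergent = 0.47. Discriminant values: 0.64, 0.44; count ≥ 0.47 → 1.

1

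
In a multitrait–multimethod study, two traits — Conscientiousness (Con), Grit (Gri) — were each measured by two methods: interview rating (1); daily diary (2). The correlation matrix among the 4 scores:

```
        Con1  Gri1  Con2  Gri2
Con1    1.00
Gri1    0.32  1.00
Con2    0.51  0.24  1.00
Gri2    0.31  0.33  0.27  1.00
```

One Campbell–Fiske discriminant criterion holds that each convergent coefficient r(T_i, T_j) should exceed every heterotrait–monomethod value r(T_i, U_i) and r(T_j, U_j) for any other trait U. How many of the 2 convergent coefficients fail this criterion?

Checking each validity diagonal entry against its comparison values:
Con (methods 1·2): 0.51 vs {0.32, 0.27} → pass.
Gri (methods 1·2): 0.33 vs {0.32, 0.27} → pass.
0 of 2 fail.

0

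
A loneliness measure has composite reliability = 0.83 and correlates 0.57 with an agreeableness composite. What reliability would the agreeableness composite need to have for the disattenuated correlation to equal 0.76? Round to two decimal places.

r_true = r_obs / √(r_xx · r_yy) ⇒ 0.76 = 0.57 / √(0.83 · r_yy).
√(0.83 · r_yy) = 0.57 / 0.76 = 0.7500; 0.83 · r_yy = 0.5625; r_yy = 0.5625 / 0.83 ≈ 0.68.

0.68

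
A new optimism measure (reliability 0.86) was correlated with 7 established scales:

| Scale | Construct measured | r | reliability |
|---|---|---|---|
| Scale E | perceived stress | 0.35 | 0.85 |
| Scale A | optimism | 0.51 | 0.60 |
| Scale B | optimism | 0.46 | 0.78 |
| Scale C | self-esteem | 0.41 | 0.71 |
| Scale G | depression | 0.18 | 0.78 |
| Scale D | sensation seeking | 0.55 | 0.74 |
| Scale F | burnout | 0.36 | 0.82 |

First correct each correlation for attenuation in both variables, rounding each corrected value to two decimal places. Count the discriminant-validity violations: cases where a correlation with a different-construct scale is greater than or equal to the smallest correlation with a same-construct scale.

Disattenuated r (r / √(r_scale · r_new)):
  Scale E (disc): 0.35 / √(0.85·0.86) = 0.41
  Scale A (conv): 0.51 / √(0.60·0.86) = 0.71
  Scale B (conv): 0.46 / √(0.78·0.86) = 0.56
  Scale C (disc): 0.41 / √(0.71·0.86) = 0.52
  Scale G (disc): 0.18 / √(0.78·0.86) = 0.22
  Scale D (disc): 0.55 / √(0.74·0.86) = 0.69
  Scale F (disc): 0.36 / √(0.82·0.86) = 0.43
Smallest convergent = 0.56. Discriminant values: 0.41, 0.52, 0.22, 0.69, 0.43; count ≥ 0.56 → 1.

1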